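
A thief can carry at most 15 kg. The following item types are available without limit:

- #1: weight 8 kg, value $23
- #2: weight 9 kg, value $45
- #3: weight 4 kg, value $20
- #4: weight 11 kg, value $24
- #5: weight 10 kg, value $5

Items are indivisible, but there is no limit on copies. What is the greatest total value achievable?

$65

Best value-per-unit is #2 at 45/9; filling with it alone gives 1×45 = 45.
Optimal mix: 1×#2 + 1×#3 → weight 13, value 65.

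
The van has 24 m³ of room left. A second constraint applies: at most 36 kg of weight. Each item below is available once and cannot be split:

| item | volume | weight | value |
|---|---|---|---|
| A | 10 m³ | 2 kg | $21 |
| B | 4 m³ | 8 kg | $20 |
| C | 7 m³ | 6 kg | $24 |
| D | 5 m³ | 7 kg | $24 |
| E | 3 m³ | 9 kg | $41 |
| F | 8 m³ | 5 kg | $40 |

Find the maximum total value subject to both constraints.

$129

Feasible sets respecting both limits:
- C+D+E+F: volume 23, weight 27, value 129
- B+C+E+F: volume 22, weight 28, value 125
- B+D+E+F: volume 20, weight 29, value 125
- B+C+D+E: volume 19, weight 30, value 109
Best: $129.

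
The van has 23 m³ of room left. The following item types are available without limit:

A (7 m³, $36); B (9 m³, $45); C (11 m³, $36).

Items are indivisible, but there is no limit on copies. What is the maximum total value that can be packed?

Best value-per-unit is A at 36/7; filling with it alone gives 3×36 = 108.
Optimal mix: 2×A + 1×B → volume 23, value 117.

$117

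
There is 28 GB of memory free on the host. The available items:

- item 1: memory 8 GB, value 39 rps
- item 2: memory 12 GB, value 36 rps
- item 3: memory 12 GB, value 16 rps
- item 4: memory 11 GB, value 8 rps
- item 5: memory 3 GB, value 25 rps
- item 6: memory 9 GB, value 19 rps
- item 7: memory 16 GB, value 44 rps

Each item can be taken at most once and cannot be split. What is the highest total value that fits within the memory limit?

108 rps

Check high-value combinations within 28 GB:
- item 1+item 5+item 7: memory 8+3+16=27, value 39+25+44=108
- item 1+item 2+item 5: memory 8+12+3=23, value 39+36+25=100
- item 5+item 6+item 7: memory 3+9+16=28, value 25+19+44=88
- item 1+item 5+item 6: memory 8+3+9=20, value 39+25+19=83
- item 1+item 7: memory 8+16=24, value 39+44=83
Best: 108 rps.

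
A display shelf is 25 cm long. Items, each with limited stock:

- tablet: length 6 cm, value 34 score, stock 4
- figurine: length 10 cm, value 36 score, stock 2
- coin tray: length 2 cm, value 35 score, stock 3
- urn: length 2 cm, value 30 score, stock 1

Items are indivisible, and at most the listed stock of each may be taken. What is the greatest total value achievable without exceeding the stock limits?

Top feasible selections:
- 3×tablet + 3×coin tray: length 24, value 207
- 1×tablet + 1×figurine + 3×coin tray + 1×urn: length 24, value 205
Best: 207 score.

207 score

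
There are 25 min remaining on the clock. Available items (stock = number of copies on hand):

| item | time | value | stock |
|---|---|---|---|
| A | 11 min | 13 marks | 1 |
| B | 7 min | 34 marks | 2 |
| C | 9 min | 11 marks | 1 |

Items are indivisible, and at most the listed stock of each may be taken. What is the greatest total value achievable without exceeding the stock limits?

81 marks

Top feasible selections:
- 1×A + 2×B: time 25, value 81
- 2×B + 1×C: time 23, value 79
- 2×B: time 14, value 68
- 1×A + 1×B: time 18, value 47
Best: 81 marks.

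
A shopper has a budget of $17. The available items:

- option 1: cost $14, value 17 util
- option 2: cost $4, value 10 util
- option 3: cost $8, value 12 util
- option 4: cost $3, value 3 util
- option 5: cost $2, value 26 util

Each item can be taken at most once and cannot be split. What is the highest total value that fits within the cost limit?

Check high-value combinations within $17:
- option 2+option 3+option 4+option 5: cost 4+8+3+2=17, value 10+12+3+26=51
- option 2+option 3+option 5: cost 4+8+2=14, value 10+12+26=48
- option 1+option 5: cost 14+2=16, value 17+26=43
- option 3+option 4+option 5: cost 8+3+2=13, value 12+3+26=41
Best: 51 util.

51 util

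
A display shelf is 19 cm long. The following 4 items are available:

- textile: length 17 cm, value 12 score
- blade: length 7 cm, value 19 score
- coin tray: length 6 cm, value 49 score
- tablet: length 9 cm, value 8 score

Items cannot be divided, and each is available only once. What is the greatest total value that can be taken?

68 score

Check high-value combinations within 19 cm:
- blade+coin tray: length 7+6=13, value 19+49=68
- coin tray+tablet: length 6+9=15, value 49+8=57
- coin tray: length 6, value 49
- blade+tablet: length 7+9=16, value 19+8=27
- blade: length 7, value 19
Best: 68 score.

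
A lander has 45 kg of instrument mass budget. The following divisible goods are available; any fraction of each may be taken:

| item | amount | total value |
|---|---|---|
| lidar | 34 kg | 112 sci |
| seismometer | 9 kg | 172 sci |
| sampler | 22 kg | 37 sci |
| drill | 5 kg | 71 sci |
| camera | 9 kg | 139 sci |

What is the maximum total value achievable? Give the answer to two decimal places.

Take in order of value per unit:
- seismometer (172/9 per unit): all 9 → value 172, running total 172.00
- camera (139/9 per unit): all 9 → value 139, running total 311.00
- drill (71/5 per unit): all 5 → value 71, running total 382.00
- lidar (112/34 per unit): 22 of 34 → value 22×112/34 = 72.4706, running total 454.47
Total 454.47.

454.47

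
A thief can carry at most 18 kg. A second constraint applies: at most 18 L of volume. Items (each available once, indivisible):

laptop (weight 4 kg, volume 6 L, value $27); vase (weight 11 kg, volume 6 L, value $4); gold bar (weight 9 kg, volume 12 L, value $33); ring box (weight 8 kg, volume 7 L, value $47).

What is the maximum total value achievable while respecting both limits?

Feasible sets respecting both limits:
- laptop+ring box: weight 12, volume 13, value 74
- laptop+gold bar: weight 13, volume 18, value 60
- ring box: weight 8, volume 7, value 47
Best: $74.

$74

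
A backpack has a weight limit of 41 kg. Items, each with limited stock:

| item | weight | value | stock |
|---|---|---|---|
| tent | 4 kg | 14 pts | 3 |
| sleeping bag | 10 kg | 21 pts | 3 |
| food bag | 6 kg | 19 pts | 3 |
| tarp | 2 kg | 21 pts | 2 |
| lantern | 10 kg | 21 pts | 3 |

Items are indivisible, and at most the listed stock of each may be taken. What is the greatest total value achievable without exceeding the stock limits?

Top feasible selections:
- 2×tent + 3×food bag + 2×tarp + 1×lantern: weight 40, value 148
- 2×tent + 1×sleeping bag + 3×food bag + 2×tarp: weight 40, value 148
Best: 148 pts.

148 pts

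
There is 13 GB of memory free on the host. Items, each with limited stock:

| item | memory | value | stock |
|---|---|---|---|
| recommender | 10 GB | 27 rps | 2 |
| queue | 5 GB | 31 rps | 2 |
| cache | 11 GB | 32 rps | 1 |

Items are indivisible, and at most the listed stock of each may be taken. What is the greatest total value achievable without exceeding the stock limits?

62 rps

Best selections within memory 13 and stock limits:
- 2×queue: memory 10, value 62
- 1×cache: memory 11, value 32
Best: 62 rps.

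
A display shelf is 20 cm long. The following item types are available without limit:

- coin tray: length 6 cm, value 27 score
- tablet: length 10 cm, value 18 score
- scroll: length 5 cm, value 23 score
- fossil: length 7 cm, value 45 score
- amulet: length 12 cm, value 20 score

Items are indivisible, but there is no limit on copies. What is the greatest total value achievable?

117 score

Best value-per-unit is fossil at 45/7; filling with it alone gives 2×45 = 90.
Optimal mix: 1×coin tray + 2×fossil → length 20, value 117.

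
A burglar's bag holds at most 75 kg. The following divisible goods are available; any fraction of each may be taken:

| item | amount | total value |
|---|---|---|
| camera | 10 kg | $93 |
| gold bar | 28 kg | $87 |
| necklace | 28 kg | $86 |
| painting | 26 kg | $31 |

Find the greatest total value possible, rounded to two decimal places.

Take in order of value per unit:
- camera (93/10 per unit): all 10 → value 93, running total 93.00
- gold bar (87/28 per unit): all 28 → value 87, running total 180.00
- necklace (86/28 per unit): all 28 → value 86, running total 266.00
- painting (31/26 per unit): 9 of 26 → value 9×31/26 = 10.7308, running total 276.73
Total 276.73.

276.73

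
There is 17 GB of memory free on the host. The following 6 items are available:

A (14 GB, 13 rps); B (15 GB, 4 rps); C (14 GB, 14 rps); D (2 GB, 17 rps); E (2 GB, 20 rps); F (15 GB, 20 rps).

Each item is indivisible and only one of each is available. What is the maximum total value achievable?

Check high-value combinations within 17 GB:
- E+F: memory 2+15=17, value 20+20=40
- D+E: memory 2+2=4, value 17+20=37
- D+F: memory 2+15=17, value 17+20=37
- C+E: memory 14+2=16, value 14+20=34
Best: 40 rps.

40 rps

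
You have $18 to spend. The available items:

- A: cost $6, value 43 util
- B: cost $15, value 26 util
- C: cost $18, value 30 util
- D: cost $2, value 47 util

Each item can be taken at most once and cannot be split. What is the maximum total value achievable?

90 util

Check high-value combinations within $18:
- A+D: cost 6+2=8, value 43+47=90
- B+D: cost 15+2=17, value 26+47=73
- D: cost 2, value 47
- A: cost 6, value 43
Best: 90 util.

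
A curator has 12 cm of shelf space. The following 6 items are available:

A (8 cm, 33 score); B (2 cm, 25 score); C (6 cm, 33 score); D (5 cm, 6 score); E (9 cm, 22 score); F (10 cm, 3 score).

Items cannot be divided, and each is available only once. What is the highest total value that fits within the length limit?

This is a 0/1 knapsack; check combinations near the capacity.
- B+C: length 2+6=8, value 25+33=58
- A+B: length 8+2=10, value 33+25=58
- B+E: length 2+9=11, value 25+22=47
Best: 58 score.

58 score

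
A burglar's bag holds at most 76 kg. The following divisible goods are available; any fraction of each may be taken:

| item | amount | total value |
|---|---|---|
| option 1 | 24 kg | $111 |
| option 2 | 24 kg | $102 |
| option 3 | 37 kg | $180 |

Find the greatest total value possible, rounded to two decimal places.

354.75

Take in order of value per unit:
- option 3 (180/37 per unit): all 37 → value 180, running total 180.00
- option 1 (111/24 per unit): all 24 → value 111, running total 291.00
- option 2 (102/24 per unit): 15 of 24 → value 15×102/24 = 63.7500, running total 354.75
Total 354.75.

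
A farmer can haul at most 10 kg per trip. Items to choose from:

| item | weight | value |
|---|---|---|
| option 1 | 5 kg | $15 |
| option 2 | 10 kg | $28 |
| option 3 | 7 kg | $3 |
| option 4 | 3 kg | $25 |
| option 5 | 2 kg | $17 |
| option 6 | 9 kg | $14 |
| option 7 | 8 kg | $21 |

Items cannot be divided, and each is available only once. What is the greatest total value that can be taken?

$57

This is a 0/1 knapsack; check combinations near the capacity.
- option 1+option 4+option 5: weight 5+3+2=10, value 15+25+17=57
- option 4+option 5: weight 3+2=5, value 25+17=42
- option 1+option 4: weight 5+3=8, value 15+25=40
Best: $57.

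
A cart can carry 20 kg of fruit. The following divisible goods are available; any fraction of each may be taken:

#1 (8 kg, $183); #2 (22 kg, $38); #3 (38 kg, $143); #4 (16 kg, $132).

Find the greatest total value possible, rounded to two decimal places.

Take in order of value per unit:
- #1 (183/8 per unit): all 8 → value 183, running total 183.00
- #4 (132/16 per unit): 12 of 16 → value 12×132/16 = 99.0000, running total 282.00
Total 282.00.

282.00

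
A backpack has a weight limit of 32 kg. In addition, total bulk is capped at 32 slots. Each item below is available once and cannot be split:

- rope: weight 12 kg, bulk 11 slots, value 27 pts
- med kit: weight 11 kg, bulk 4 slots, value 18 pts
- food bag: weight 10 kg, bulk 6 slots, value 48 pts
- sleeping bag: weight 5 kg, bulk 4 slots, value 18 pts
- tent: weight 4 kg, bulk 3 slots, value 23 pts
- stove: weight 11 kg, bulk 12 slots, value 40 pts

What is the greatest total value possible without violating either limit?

129 pts

Feasible sets respecting both limits:
- food bag+sleeping bag+tent+stove: weight 30, bulk 25, value 129
- rope+food bag+sleeping bag+tent: weight 31, bulk 24, value 116
- food bag+tent+stove: weight 25, bulk 21, value 111
- rope+sleeping bag+tent+stove: weight 32, bulk 30, value 108
Best: 129 pts.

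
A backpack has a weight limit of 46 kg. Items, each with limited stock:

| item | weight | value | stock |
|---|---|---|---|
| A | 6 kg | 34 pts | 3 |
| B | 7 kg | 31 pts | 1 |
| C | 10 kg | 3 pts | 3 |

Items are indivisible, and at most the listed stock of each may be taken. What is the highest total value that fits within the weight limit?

Top feasible selections:
- 3×A + 1×B + 2×C: weight 45, value 139
- 3×A + 1×B + 1×C: weight 35, value 136
- 3×A + 1×B: weight 25, value 133
- 3×A + 2×C: weight 38, value 108
Best: 139 pts.

139 pts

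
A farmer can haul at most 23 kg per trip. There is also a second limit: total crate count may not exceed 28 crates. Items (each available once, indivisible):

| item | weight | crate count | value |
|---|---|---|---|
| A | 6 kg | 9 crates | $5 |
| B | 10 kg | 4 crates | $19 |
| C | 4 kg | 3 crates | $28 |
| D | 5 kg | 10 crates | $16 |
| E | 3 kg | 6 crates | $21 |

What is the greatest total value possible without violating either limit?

Feasible sets respecting both limits:
- B+C+D+E: weight 22, crate count 23, value 84
- A+B+C+E: weight 23, crate count 22, value 73
- A+C+D+E: weight 18, crate count 28, value 70
Best: $84.

$84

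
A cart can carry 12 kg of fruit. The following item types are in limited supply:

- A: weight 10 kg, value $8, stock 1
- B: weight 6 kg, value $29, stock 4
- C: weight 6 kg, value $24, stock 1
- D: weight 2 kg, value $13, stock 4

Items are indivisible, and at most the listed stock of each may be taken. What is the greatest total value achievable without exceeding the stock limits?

Best selections within weight 12 and stock limits:
- 1×B + 3×D: weight 12, value 68
- 1×C + 3×D: weight 12, value 63
Best: $68.

$68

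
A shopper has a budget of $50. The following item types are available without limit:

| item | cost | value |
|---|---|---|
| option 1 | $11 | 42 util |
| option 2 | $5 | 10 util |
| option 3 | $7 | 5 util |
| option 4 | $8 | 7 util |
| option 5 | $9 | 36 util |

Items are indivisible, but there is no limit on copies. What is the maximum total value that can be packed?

192 util

Best value-per-unit is option 5 at 36/9; filling with it alone gives 5×36 = 180.
Optimal mix: 2×option 1 + 3×option 5 → cost 49, value 192.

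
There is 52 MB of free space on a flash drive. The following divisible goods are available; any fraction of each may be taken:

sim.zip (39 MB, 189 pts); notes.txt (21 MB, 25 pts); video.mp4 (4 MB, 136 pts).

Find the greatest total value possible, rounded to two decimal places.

335.71

Take in order of value per unit:
- video.mp4 (136/4 per unit): all 4 → value 136, running total 136.00
- sim.zip (189/39 per unit): all 39 → value 189, running total 325.00
- notes.txt (25/21 per unit): 9 of 21 → value 9×25/21 = 10.7143, running total 335.71
Total 335.71.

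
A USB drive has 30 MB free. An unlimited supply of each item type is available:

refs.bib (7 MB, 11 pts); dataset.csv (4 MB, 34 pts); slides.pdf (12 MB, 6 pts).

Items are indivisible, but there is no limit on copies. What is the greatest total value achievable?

238 pts

Best value-per-unit is dataset.csv at 34/4, and filling with it alone uses size 7×4=28. No mix of the others beats 7×34 = 238.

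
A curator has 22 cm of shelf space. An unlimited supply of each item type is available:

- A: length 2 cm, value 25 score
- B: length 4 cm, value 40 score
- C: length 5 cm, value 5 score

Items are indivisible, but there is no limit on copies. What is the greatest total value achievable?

Best value-per-unit is A at 25/2, and filling with it alone uses length 11×2=22. No mix of the others beats 11×25 = 275.

275 score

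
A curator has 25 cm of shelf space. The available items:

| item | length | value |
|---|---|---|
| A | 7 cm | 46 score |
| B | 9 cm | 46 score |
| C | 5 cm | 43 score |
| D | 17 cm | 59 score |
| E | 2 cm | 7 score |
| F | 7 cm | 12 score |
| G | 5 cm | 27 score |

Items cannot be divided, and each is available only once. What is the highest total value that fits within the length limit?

Check high-value combinations within 25 cm:
- A+B+C+E: length 7+9+5+2=23, value 46+46+43+7=142
- A+B+C: length 7+9+5=21, value 46+46+43=135
- A+C+F+G: length 7+5+7+5=24, value 46+43+12+27=128
- A+B+E+G: length 7+9+2+5=23, value 46+46+7+27=126
- A+C+E+G: length 7+5+2+5=19, value 46+43+7+27=123
Best: 142 score.

142 score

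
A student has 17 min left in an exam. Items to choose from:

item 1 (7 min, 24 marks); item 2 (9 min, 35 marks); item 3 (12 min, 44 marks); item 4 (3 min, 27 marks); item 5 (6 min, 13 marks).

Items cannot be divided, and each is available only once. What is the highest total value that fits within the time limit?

Check high-value combinations within 17 min:
- item 3+item 4: time 12+3=15, value 44+27=71
- item 1+item 4+item 5: time 7+3+6=16, value 24+27+13=64
- item 2+item 4: time 9+3=12, value 35+27=62
- item 1+item 2: time 7+9=16, value 24+35=59
Best: 71 marks.

71 marks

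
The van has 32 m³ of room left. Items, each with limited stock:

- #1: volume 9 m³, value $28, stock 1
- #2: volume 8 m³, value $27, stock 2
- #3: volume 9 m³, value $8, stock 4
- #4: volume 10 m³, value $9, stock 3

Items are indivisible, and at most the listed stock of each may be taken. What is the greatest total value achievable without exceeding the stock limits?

Best selections within volume 32 and stock limits:
- 1×#1 + 2×#2: volume 25, value 82
- 1×#1 + 1×#2 + 1×#4: volume 27, value 64
- 2×#2 + 1×#4: volume 26, value 63
- 1×#1 + 1×#2 + 1×#3: volume 26, value 63
Best: $82.

$82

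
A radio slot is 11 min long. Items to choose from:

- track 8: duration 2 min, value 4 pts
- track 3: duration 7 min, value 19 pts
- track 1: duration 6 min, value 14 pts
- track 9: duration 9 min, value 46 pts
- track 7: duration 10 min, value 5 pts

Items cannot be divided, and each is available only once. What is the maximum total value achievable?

50 pts

Check high-value combinations within 11 min:
- track 8+track 9: duration 2+9=11, value 4+46=50
- track 9: duration 9, value 46
- track 8+track 3: duration 2+7=9, value 4+19=23
Best: 50 pts.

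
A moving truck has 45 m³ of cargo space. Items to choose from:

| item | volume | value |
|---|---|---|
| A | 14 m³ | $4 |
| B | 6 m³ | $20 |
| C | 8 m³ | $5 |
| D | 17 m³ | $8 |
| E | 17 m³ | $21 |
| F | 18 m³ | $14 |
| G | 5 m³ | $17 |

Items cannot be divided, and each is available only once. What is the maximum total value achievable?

Check high-value combinations within 45 m³:
- B+D+E+G: volume 6+17+17+5=45, value 20+8+21+17=66
- B+C+E+G: volume 6+8+17+5=36, value 20+5+21+17=63
- A+B+E+G: volume 14+6+17+5=42, value 4+20+21+17=62
- B+E+G: volume 6+17+5=28, value 20+21+17=58
- B+C+F+G: volume 6+8+18+5=37, value 20+5+14+17=56
Best: $66.

$66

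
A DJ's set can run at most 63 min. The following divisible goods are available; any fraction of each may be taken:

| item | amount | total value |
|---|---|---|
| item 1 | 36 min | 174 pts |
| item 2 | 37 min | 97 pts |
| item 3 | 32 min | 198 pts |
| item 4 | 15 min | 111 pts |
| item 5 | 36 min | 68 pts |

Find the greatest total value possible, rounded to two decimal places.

Take in order of value per unit:
- item 4 (111/15 per unit): all 15 → value 111, running total 111.00
- item 3 (198/32 per unit): all 32 → value 198, running total 309.00
- item 1 (174/36 per unit): 16 of 36 → value 16×174/36 = 77.3333, running total 386.33
Total 386.33.

386.33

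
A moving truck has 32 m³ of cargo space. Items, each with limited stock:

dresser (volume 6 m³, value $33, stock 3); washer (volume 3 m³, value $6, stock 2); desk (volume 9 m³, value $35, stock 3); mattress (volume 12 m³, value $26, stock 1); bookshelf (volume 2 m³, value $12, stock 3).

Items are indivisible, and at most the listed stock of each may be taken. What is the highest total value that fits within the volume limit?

Best selections within volume 32 and stock limits:
- 3×dresser + 1×desk + 2×bookshelf: volume 31, value 158
- 3×dresser + 1×washer + 1×desk + 1×bookshelf: volume 32, value 152
- 2×dresser + 2×desk + 1×bookshelf: volume 32, value 148
Best: $158.

$158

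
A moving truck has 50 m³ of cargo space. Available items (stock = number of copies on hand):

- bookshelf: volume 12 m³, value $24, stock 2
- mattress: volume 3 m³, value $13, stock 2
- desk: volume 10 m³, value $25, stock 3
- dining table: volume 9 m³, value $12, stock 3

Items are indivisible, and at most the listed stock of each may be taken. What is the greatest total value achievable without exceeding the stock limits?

Best selections within volume 50 and stock limits:
- 1×bookshelf + 2×mattress + 3×desk: volume 48, value 125
- 2×bookshelf + 2×mattress + 2×desk: volume 50, value 124
- 2×mattress + 3×desk + 1×dining table: volume 45, value 113
Best: $125.

$125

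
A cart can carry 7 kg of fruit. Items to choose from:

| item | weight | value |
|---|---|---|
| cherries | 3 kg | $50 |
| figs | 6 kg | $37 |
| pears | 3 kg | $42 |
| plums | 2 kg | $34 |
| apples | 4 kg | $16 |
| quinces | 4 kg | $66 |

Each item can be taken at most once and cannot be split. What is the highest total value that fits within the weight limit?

This is a 0/1 knapsack; check combinations near the capacity.
- cherries+quinces: weight 3+4=7, value 50+66=116
- pears+quinces: weight 3+4=7, value 42+66=108
- plums+quinces: weight 2+4=6, value 34+66=100
- cherries+pears: weight 3+3=6, value 50+42=92
Best: $116.

$116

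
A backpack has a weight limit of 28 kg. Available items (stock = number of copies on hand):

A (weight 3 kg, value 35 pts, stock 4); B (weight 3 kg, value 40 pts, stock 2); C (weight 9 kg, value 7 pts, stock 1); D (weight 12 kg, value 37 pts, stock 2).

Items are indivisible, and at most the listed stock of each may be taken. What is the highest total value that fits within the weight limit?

227 pts

Top feasible selections:
- 4×A + 2×B + 1×C: weight 27, value 227
- 3×A + 2×B + 1×D: weight 27, value 222
- 4×A + 2×B: weight 18, value 220
Best: 227 pts.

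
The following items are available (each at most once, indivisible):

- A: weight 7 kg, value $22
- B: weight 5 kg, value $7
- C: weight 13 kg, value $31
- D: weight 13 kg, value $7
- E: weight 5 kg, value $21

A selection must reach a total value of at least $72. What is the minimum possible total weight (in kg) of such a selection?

Subsets with value ≥ 72, sorted by total weight:
- A+C+E: weight 25, value 74
- A+B+C+E: weight 30, value 81
Minimum weight: 25 kg.

25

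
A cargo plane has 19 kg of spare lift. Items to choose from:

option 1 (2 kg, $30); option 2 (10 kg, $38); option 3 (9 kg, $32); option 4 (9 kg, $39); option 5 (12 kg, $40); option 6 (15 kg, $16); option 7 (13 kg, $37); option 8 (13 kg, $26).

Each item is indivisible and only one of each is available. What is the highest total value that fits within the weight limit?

Check high-value combinations within 19 kg:
- option 2+option 4: weight 10+9=19, value 38+39=77
- option 3+option 4: weight 9+9=18, value 32+39=71
- option 1+option 5: weight 2+12=14, value 30+40=70
- option 2+option 3: weight 10+9=19, value 38+32=70
Best: $77.

$77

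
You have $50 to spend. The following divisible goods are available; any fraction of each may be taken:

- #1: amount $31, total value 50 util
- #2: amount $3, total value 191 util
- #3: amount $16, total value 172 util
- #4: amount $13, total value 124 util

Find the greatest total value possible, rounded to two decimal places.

516.03

Take in order of value per unit:
- #2 (191/3 per unit): all 3 → value 191, running total 191.00
- #3 (172/16 per unit): all 16 → value 172, running total 363.00
- #4 (124/13 per unit): all 13 → value 124, running total 487.00
- #1 (50/31 per unit): 18 of 31 → value 18×50/31 = 29.0323, running total 516.03
Total 516.03.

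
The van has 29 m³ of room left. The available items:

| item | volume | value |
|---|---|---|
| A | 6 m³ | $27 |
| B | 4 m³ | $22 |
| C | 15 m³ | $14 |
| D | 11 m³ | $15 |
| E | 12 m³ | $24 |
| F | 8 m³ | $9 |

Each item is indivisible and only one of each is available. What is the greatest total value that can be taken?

This is a 0/1 knapsack; check combinations near the capacity.
- A+B+E: volume 6+4+12=22, value 27+22+24=73
- A+B+D+F: volume 6+4+11+8=29, value 27+22+15+9=73
- A+D+E: volume 6+11+12=29, value 27+15+24=66
Best: $73.

$73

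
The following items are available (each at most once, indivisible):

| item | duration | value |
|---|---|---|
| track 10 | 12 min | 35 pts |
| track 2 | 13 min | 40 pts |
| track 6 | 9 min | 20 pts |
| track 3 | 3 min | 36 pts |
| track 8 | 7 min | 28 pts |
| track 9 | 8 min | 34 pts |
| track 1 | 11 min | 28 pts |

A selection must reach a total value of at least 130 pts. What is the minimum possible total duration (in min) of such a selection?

Subsets with value ≥ 130, sorted by total duration:
- track 10+track 3+track 8+track 9: duration 30, value 133
- track 2+track 3+track 8+track 9: duration 31, value 138
- track 2+track 6+track 3+track 9: duration 33, value 130
Minimum duration: 30 min.

30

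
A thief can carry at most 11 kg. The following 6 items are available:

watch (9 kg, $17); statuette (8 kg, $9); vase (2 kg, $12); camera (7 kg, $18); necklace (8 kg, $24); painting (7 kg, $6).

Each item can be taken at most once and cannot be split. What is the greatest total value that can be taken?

$36

Check high-value combinations within 11 kg:
- vase+necklace: weight 2+8=10, value 12+24=36
- vase+camera: weight 2+7=9, value 12+18=30
- watch+vase: weight 9+2=11, value 17+12=29
Best: $36.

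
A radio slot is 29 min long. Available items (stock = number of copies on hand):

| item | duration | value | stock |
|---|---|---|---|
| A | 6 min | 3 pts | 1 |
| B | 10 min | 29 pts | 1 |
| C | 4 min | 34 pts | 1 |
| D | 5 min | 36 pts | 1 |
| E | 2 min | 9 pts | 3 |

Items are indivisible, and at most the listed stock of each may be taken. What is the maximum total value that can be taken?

Top feasible selections:
- 1×B + 1×C + 1×D + 3×E: duration 25, value 126
- 1×A + 1×B + 1×C + 1×D + 2×E: duration 29, value 120
- 1×B + 1×C + 1×D + 2×E: duration 23, value 117
Best: 126 pts.

126 pts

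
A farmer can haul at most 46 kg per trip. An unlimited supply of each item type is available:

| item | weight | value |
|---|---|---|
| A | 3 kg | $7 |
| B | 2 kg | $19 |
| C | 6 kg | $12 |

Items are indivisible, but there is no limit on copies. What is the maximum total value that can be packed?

Best value-per-unit is B at 19/2, and filling with it alone uses weight 23×2=46. No mix of the others beats 23×19 = 437.

$437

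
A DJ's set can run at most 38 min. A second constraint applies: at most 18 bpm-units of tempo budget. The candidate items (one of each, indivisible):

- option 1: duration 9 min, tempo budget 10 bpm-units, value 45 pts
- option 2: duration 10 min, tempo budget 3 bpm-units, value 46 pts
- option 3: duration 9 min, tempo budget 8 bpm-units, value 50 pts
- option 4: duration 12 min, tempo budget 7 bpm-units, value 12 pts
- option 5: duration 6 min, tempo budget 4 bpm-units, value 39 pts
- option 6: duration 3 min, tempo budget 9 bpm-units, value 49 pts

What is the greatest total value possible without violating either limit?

Feasible sets respecting both limits:
- option 2+option 3+option 5: duration 25, tempo budget 15, value 135
- option 2+option 5+option 6: duration 19, tempo budget 16, value 134
- option 1+option 2+option 5: duration 25, tempo budget 17, value 130
Best: 135 pts.

135 pts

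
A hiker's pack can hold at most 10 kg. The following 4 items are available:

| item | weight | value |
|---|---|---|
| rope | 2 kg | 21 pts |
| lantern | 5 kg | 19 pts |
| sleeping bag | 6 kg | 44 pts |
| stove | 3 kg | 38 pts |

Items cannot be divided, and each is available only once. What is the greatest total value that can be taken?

Check high-value combinations within 10 kg:
- sleeping bag+stove: weight 6+3=9, value 44+38=82
- rope+lantern+stove: weight 2+5+3=10, value 21+19+38=78
- rope+sleeping bag: weight 2+6=8, value 21+44=65
- rope+stove: weight 2+3=5, value 21+38=59
Best: 82 pts.

82 pts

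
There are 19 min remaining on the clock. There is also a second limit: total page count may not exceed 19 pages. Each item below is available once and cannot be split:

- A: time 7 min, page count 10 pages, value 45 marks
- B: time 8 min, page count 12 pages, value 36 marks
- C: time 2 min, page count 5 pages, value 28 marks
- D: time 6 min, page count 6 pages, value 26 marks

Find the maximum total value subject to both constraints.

Feasible sets respecting both limits:
- A+C: time 9, page count 15, value 73
- A+D: time 13, page count 16, value 71
- B+C: time 10, page count 17, value 64
- B+D: time 14, page count 18, value 62
Best: 73 marks.

73 marks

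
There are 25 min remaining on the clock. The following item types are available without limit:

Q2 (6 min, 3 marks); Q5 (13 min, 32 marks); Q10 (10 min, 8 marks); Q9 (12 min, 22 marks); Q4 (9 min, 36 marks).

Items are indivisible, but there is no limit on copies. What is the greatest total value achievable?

Best value-per-unit is Q4 at 36/9; filling with it alone gives 2×36 = 72.
Optimal mix: 1×Q2 + 2×Q4 → time 24, value 75.

75 marks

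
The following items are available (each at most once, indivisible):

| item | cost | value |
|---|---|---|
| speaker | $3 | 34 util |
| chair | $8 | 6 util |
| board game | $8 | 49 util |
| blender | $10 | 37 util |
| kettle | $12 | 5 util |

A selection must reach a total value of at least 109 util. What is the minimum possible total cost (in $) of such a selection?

21

Subsets with value ≥ 109, sorted by total cost:
- speaker+board game+blender: cost 21, value 120
- speaker+chair+board game+blender: cost 29, value 126
Minimum cost: 21 $.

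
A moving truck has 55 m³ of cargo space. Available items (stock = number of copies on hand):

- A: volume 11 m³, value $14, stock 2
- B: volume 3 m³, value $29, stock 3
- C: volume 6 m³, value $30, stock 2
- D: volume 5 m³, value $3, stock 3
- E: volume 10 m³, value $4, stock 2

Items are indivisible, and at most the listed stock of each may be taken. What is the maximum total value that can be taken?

Best selections within volume 55 and stock limits:
- 2×A + 3×B + 2×C + 2×D: volume 53, value 181
- 2×A + 3×B + 2×C + 1×E: volume 53, value 179
- 2×A + 3×B + 2×C + 1×D: volume 48, value 178
- 2×A + 3×B + 2×C: volume 43, value 175
Best: $181.

$181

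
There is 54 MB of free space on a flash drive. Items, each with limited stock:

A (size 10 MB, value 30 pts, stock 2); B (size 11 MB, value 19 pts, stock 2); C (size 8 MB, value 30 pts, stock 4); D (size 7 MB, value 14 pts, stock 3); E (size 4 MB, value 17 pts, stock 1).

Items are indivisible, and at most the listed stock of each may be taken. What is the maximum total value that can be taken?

Top feasible selections:
- 1×A + 4×C + 1×D + 1×E: size 53, value 181
- 2×A + 4×C: size 52, value 180
Best: 181 pts.

181 pts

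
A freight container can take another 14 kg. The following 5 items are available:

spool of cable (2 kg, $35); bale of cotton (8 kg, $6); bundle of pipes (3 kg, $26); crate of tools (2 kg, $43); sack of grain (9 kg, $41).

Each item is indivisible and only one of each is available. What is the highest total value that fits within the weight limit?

Check high-value combinations within 14 kg:
- spool of cable+crate of tools+sack of grain: weight 2+2+9=13, value 35+43+41=119
- bundle of pipes+crate of tools+sack of grain: weight 3+2+9=14, value 26+43+41=110
- spool of cable+bundle of pipes+crate of tools: weight 2+3+2=7, value 35+26+43=104
- spool of cable+bundle of pipes+sack of grain: weight 2+3+9=14, value 35+26+41=102
- crate of tools+sack of grain: weight 2+9=11, value 43+41=84
Best: $119.

$119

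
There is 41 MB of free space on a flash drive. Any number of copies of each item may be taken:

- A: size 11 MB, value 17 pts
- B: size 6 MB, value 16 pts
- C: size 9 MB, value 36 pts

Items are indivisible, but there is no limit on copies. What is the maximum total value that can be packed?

144 pts

Best value-per-unit is C at 36/9, and filling with it alone uses size 4×9=36. No mix of the others beats 4×36 = 144.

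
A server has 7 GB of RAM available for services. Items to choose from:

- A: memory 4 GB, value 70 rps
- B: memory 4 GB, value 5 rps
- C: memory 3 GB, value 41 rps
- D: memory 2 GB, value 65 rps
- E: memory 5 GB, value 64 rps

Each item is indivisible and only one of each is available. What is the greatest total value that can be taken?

This is a 0/1 knapsack; check combinations near the capacity.
- A+D: memory 4+2=6, value 70+65=135
- D+E: memory 2+5=7, value 65+64=129
- A+C: memory 4+3=7, value 70+41=111
- C+D: memory 3+2=5, value 41+65=106
- A: memory 4, value 70
Best: 135 rps.

135 rps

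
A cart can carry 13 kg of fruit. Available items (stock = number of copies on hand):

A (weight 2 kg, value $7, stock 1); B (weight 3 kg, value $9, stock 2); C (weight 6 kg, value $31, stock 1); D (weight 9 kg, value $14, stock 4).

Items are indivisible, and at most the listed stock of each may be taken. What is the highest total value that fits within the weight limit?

Best selections within weight 13 and stock limits:
- 2×B + 1×C: weight 12, value 49
- 1×A + 1×B + 1×C: weight 11, value 47
- 1×B + 1×C: weight 9, value 40
- 1×A + 1×C: weight 8, value 38
Best: $49.

$49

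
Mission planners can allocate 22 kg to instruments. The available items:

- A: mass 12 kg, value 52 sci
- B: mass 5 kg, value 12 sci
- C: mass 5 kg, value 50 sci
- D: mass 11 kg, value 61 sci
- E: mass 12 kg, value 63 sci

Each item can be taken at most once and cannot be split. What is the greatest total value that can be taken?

125 sci

This is a 0/1 knapsack; check combinations near the capacity.
- B+C+E: mass 5+5+12=22, value 12+50+63=125
- B+C+D: mass 5+5+11=21, value 12+50+61=123
- A+B+C: mass 12+5+5=22, value 52+12+50=114
- C+E: mass 5+12=17, value 50+63=113
Best: 125 sci.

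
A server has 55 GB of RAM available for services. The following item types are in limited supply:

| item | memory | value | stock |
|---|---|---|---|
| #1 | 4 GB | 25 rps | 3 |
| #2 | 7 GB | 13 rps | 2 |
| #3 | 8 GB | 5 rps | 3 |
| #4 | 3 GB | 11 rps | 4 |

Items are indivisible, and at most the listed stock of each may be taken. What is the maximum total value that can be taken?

Top feasible selections:
- 3×#1 + 2×#2 + 2×#3 + 4×#4: memory 54, value 155
- 3×#1 + 2×#2 + 1×#3 + 4×#4: memory 46, value 150
Best: 155 rps.

155 rps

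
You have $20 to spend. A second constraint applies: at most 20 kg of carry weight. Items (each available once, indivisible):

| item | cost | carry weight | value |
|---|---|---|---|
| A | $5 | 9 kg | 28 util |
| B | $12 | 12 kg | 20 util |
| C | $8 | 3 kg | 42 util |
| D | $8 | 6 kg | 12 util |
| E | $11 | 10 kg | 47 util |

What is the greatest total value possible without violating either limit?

89 util

Feasible sets respecting both limits:
- C+E: cost 19, carry weight 13, value 89
- A+E: cost 16, carry weight 19, value 75
- A+C: cost 13, carry weight 12, value 70
Best: 89 util.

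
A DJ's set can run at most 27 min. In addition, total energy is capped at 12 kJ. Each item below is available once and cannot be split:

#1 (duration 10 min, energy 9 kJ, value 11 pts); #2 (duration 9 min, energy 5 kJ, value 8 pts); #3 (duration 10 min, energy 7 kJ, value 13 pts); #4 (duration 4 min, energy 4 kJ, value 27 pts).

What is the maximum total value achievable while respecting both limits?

Feasible sets respecting both limits:
- #3+#4: duration 14, energy 11, value 40
- #2+#4: duration 13, energy 9, value 35
- #4: duration 4, energy 4, value 27
- #2+#3: duration 19, energy 12, value 21
Best: 40 pts.

40 pts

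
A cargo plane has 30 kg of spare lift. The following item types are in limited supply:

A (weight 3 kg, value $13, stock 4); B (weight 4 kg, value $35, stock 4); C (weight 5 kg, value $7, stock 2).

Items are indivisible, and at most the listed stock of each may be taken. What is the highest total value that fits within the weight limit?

$192

Top feasible selections:
- 4×A + 4×B: weight 28, value 192
- 3×A + 4×B + 1×C: weight 30, value 186
- 3×A + 4×B: weight 25, value 179
- 2×A + 4×B + 1×C: weight 27, value 173
Best: $192.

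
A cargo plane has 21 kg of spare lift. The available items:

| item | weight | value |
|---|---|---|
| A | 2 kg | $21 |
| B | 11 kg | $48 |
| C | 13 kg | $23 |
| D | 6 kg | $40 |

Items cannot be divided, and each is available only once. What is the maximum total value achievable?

Check high-value combinations within 21 kg:
- A+B+D: weight 2+11+6=19, value 21+48+40=109
- B+D: weight 11+6=17, value 48+40=88
- A+C+D: weight 2+13+6=21, value 21+23+40=84
Best: $109.

$109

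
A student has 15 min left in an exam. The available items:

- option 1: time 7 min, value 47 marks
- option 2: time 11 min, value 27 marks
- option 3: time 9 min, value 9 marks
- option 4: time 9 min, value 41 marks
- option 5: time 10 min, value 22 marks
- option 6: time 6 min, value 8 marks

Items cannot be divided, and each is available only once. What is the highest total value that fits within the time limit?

55 marks

Check high-value combinations within 15 min:
- option 1+option 6: time 7+6=13, value 47+8=55
- option 4+option 6: time 9+6=15, value 41+8=49
- option 1: time 7, value 47
Best: 55 marks.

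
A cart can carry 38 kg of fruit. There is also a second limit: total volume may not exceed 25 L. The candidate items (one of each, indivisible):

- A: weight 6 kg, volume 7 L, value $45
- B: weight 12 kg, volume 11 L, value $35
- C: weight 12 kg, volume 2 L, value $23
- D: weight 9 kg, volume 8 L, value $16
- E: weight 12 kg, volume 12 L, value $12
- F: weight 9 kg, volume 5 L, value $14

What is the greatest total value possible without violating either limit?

$103

Feasible sets respecting both limits:
- A+B+C: weight 30, volume 20, value 103
- A+C+D+F: weight 36, volume 22, value 98
- A+B+F: weight 27, volume 23, value 94
- A+C+D: weight 27, volume 17, value 84
Best: $103.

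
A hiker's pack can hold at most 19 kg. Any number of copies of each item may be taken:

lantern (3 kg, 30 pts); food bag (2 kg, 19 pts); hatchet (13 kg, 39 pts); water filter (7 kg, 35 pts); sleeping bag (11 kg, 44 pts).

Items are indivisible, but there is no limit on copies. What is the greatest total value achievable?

Best value-per-unit is lantern at 30/3; filling with it alone gives 6×30 = 180.
Optimal mix: 5×lantern + 2×food bag → weight 19, value 188.

188 pts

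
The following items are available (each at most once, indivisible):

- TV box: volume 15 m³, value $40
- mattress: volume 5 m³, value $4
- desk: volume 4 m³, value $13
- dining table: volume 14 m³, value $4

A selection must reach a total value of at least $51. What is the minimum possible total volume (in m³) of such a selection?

Subsets with value ≥ 51, sorted by total volume:
- TV box+desk: volume 19, value 53
- TV box+mattress+desk: volume 24, value 57
- TV box+desk+dining table: volume 33, value 57
Minimum volume: 19 m³.

19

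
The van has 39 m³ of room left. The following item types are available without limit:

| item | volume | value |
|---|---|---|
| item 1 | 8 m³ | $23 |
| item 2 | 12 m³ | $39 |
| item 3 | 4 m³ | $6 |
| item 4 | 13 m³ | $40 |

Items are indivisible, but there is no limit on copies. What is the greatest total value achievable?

$120

Best value-per-unit is item 2 at 39/12; filling with it alone gives 3×39 = 117.
Optimal mix: 3×item 4 → volume 39, value 120.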